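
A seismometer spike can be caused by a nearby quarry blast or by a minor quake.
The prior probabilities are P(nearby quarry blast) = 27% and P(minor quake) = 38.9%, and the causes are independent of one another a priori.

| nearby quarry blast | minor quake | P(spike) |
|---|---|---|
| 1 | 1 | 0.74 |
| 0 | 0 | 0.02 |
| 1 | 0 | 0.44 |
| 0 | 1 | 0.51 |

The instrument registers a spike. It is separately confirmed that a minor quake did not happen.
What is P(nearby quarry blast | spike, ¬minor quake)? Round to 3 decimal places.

P(nearby quarry blast | spike, ¬minor quake) ≈ 0.891

P(spike | ¬minor quake) = 0.02*0.73 + 0.44*0.27 = 0.014600 + 0.118800 = 0.133400
Of this, 0.118800 comes from 0.44*0.27 (the nearby quarry blast=true cases).
Hence the posterior is 0.118800/0.133400 ≈ 0.891.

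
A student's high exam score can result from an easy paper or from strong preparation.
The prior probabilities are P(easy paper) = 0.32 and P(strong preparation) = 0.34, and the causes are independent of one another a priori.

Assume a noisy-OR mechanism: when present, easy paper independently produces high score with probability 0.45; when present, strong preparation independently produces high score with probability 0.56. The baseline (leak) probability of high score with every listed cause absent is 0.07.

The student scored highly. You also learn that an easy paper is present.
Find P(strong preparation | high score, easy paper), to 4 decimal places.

P(strong preparation | high score, easy paper) ≈ 0.4497

Under noisy-OR, P(high score | causes) = 1 − (1−0.07)·∏(1−qᵢ) over the active causes.
P(high score | easy paper) = 0.4885*0.66 + 0.77494*0.34 = 0.322410 + 0.263480 = 0.585890
Restricting to configurations with strong preparation present: 0.77494*0.34 = 0.263480.
Hence the posterior is 0.263480/0.585890 ≈ 0.4497.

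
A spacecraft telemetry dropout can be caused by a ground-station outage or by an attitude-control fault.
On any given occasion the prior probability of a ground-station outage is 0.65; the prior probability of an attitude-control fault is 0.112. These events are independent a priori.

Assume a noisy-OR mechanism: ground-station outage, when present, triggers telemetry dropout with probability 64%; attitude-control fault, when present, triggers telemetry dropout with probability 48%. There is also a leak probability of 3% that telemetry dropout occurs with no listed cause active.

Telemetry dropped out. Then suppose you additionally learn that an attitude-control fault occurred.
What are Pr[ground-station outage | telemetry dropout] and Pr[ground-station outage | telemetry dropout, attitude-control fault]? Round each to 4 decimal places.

Under noisy-OR, P(telemetry dropout | causes) = 1 − (1−0.03)·∏(1−qᵢ) over the active causes.
Sum P(telemetry dropout|·) weighted by the priors over the 4 (ground-station outage, attitude-control fault) configurations:
  P(telemetry dropout) = 0.03·0.35·0.888 + 0.4956·0.35·0.112 + 0.6508·0.65·0.888 + 0.818416·0.65·0.112
        = 0.009324 + 0.019428 + 0.375642 + 0.059581 = 0.463975
Configurations with ground-station outage contribute 0.435223, so
  P(ground-station outage | telemetry dropout) = 0.435223 / 0.463975 ≈ 0.9380

Now also conditioning on attitude-control fault=true:
By total probability over both values of ground-station outage:
  P(telemetry dropout | attitude-control fault) = 0.4956×0.35 + 0.818416×0.65
        = 0.173460 + 0.531970 = 0.705430
Keeping only the ground-station outage-present terms gives 0.531970, so
  P(ground-station outage | telemetry dropout, attitude-control fault) = 0.531970 / 0.705430 ≈ 0.7541
Conditioning on attitude-control fault lowers the posterior on ground-station outage: the classic explaining-away effect in a common-effect structure.

Pr[ground-station outage | telemetry dropout] ≈ 0.9380; Pr[ground-station outage | telemetry dropout, attitude-control fault] ≈ 0.7541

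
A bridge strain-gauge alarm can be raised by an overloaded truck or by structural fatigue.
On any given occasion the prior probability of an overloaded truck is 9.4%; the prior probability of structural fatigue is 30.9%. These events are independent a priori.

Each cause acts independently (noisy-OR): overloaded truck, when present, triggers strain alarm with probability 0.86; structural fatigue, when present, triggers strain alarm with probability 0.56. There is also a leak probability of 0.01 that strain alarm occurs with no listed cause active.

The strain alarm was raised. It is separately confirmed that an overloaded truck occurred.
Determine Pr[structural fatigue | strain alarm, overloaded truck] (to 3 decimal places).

Pr[structural fatigue | strain alarm, overloaded truck] ≈ 0.328

Under noisy-OR, P(strain alarm | causes) = 1 − (1−0.01)·∏(1−qᵢ) over the active causes.
By total probability over both values of structural fatigue:
  P(strain alarm | overloaded truck) = 0.8614*0.691 + 0.939016*0.309
        = 0.595227 + 0.290156 = 0.885383
The terms with structural fatigue present sum to 0.290156, so
  P(structural fatigue | strain alarm, overloaded truck) = 0.290156 / 0.885383 ≈ 0.328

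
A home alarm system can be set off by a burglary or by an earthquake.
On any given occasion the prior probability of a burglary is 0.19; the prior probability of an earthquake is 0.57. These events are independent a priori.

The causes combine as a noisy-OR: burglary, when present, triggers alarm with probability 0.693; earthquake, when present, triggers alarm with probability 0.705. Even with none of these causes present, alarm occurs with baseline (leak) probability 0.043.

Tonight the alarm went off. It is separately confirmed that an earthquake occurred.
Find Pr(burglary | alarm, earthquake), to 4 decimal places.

Under noisy-OR, P(alarm | causes) = 1 − (1−0.043)·∏(1−qᵢ) over the active causes.
P(alarm | earthquake) = 0.717685*0.81 + 0.913329*0.19 = 0.581325 + 0.173533 = 0.754858
Of this, 0.173533 comes from 0.913329*0.19 (the burglary=true cases).
Hence the posterior is 0.173533/0.754858 ≈ 0.2299.

Pr(burglary | alarm, earthquake) ≈ 0.2299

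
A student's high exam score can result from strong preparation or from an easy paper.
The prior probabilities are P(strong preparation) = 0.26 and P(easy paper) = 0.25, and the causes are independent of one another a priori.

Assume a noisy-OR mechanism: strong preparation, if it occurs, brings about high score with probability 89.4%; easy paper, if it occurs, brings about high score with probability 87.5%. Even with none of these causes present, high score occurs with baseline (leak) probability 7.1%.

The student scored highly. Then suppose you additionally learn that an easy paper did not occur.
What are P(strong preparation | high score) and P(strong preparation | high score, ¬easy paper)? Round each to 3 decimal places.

Under noisy-OR, P(high score | causes) = 1 − (1−0.071)·∏(1−qᵢ) over the active causes.
Numerator (weight on configurations with strong preparation): 0.175798 + 0.064200 = 0.239998
Normalizer over all consistent configurations: 0.071*0.74*0.75 + 0.883875*0.74*0.25 + 0.901526*0.26*0.75 + 0.987691*0.26*0.25 = 0.442920
Posterior = 0.239998 / 0.442920 ≈ 0.542

Now condition on the additional information:
For the numerator, keep only strong preparation=true terms: 0.901526×0.26 = 0.234397
Normalizer over all consistent configurations: 0.071×0.74 + 0.901526×0.26 = 0.286937
Posterior = 0.234397 / 0.286937 ≈ 0.817
Ruling out easy paper raises the posterior on strong preparation — the flip side of explaining away.

P(strong preparation | high score) ≈ 0.542; P(strong preparation | high score, ¬easy paper) ≈ 0.817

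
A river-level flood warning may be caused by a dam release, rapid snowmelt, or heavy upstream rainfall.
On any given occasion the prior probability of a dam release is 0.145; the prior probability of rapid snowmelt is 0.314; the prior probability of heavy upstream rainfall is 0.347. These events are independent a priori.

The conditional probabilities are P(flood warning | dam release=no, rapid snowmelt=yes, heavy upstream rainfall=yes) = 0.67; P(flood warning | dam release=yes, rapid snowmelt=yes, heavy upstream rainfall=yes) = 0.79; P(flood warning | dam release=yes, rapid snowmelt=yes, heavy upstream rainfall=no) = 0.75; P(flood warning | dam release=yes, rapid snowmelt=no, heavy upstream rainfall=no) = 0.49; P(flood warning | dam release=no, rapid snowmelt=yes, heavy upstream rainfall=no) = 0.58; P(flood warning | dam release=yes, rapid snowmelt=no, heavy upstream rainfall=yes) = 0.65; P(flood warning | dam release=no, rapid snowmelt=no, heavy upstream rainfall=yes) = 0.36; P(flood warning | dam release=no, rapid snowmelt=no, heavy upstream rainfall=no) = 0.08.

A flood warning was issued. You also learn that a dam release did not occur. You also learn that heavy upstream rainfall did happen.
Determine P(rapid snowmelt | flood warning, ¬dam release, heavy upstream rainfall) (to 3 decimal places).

P(flood warning | ¬dam release, heavy upstream rainfall) = 0.36*0.686 + 0.67*0.314 = 0.246960 + 0.210380 = 0.457340
Restricting to configurations with rapid snowmelt present: 0.67*0.314 = 0.210380.
So P(rapid snowmelt | flood warning, ¬dam release, heavy upstream rainfall) = 0.210380/0.457340 ≈ 0.460.

P(rapid snowmelt | flood warning, ¬dam release, heavy upstream rainfall) ≈ 0.460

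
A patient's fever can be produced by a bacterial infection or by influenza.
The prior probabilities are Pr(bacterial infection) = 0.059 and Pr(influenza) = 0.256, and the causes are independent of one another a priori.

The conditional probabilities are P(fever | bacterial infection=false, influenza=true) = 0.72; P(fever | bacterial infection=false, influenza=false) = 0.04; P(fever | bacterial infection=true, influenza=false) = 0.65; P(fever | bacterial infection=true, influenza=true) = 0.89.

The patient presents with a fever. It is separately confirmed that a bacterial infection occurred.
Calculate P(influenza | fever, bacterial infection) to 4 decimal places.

P(fever | bacterial infection) = 0.65*0.744 + 0.89*0.256 = 0.483600 + 0.227840 = 0.711440
Of this, 0.227840 comes from 0.89*0.256 (the influenza=true cases).
Hence the posterior is 0.227840/0.711440 ≈ 0.3203.

P(influenza | fever, bacterial infection) ≈ 0.3203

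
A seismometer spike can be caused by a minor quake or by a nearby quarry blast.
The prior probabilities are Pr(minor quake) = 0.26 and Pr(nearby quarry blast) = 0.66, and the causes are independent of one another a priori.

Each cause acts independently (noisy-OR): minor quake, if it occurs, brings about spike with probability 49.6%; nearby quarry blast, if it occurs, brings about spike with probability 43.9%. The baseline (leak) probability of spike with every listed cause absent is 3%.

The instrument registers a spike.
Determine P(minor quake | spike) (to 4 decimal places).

P(minor quake | spike) ≈ 0.4244

Under noisy-OR, P(spike | causes) = 1 − (1−0.03)·∏(1−qᵢ) over the active causes.
Weight on minor quake=true, given the evidence: 0.045183 + 0.124537 = 0.169720
Denominator P(spike): 0.03×0.74×0.34 + 0.45583×0.74×0.66 + 0.51112×0.26×0.34 + 0.725738×0.26×0.66 = 0.399895
P(minor quake | spike) = 0.169720/0.399895 ≈ 0.4244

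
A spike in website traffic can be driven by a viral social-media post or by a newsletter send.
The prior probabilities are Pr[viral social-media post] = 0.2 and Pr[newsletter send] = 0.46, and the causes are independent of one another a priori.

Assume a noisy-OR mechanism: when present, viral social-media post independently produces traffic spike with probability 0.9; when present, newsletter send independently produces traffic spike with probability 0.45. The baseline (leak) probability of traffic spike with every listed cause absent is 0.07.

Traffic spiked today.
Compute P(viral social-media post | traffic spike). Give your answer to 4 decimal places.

Under noisy-OR, P(traffic spike | causes) = 1 − (1−0.07)·∏(1−qᵢ) over the active causes.
For the numerator, keep only viral social-media post=true terms: 0.097956 + 0.087294 = 0.185250
The normalizing constant is 0.07·0.8·0.54 + 0.4885·0.8·0.46 + 0.907·0.2·0.54 + 0.94885·0.2·0.46 = 0.395258
Posterior = 0.185250 / 0.395258 ≈ 0.4687

P(viral social-media post | traffic spike) ≈ 0.4687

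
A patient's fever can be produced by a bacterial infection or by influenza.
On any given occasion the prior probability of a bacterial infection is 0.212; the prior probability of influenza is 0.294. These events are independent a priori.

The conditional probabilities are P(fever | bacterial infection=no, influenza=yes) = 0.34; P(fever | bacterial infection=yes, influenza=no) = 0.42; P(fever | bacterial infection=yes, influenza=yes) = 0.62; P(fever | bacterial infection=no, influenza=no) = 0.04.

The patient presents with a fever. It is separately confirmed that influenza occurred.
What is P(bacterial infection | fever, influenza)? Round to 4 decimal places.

P(bacterial infection | fever, influenza) ≈ 0.3291

For the numerator, keep only bacterial infection=true terms: 0.62*0.212 = 0.131440
The normalizing constant is 0.34*0.788 + 0.62*0.212 = 0.399360
P(bacterial infection | fever, influenza) = 0.131440/0.399360 ≈ 0.3291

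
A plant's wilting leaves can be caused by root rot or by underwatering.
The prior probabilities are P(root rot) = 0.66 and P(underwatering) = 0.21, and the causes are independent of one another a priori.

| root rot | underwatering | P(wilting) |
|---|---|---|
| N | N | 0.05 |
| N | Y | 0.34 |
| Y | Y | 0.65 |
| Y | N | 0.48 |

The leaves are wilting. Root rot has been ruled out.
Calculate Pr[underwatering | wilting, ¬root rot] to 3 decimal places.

Sum P(wilting|·) weighted by the priors over both values of underwatering:
  P(wilting | ¬root rot) = 0.05·0.79 + 0.34·0.21
        = 0.039500 + 0.071400 = 0.110900
Configurations with underwatering contribute 0.071400, so
  P(underwatering | wilting, ¬root rot) = 0.071400 / 0.110900 ≈ 0.644

Pr[underwatering | wilting, ¬root rot] ≈ 0.644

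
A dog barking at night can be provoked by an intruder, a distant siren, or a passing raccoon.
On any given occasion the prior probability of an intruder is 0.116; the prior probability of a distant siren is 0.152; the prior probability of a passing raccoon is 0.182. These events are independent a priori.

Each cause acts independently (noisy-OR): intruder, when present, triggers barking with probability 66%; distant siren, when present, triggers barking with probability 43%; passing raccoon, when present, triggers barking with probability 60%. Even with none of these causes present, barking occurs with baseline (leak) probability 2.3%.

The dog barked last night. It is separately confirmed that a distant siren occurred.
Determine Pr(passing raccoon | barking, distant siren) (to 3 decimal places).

Pr(passing raccoon | barking, distant siren) ≈ 0.267

Under noisy-OR, P(barking | causes) = 1 − (1−0.023)·∏(1−qᵢ) over the active causes.
Numerator (weight on configurations with passing raccoon): 0.125049 + 0.019513 = 0.144562
The normalizing constant is 0.44311·0.884·0.818 + 0.777244·0.884·0.182 + 0.810657·0.116·0.818 + 0.924263·0.116·0.182 = 0.541902
Posterior = 0.144562 / 0.541902 ≈ 0.267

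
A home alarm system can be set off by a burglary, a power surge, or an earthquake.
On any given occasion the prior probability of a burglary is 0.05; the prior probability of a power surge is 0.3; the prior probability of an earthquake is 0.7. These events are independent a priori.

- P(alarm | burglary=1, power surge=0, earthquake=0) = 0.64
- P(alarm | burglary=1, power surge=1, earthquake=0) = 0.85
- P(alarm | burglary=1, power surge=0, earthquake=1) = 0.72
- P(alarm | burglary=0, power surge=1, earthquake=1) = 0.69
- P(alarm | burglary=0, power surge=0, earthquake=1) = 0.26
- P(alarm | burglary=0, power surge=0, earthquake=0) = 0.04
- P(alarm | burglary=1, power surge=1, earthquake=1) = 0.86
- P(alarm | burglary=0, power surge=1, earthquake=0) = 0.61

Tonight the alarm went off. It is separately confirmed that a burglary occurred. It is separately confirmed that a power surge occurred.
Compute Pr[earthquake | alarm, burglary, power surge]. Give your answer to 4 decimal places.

P(alarm | burglary, power surge) = 0.85*0.3 + 0.86*0.7 = 0.255000 + 0.602000 = 0.857000
Restricting to configurations with earthquake present: 0.86*0.7 = 0.602000.
Hence the posterior is 0.602000/0.857000 ≈ 0.7025.

Pr[earthquake | alarm, burglary, power surge] ≈ 0.7025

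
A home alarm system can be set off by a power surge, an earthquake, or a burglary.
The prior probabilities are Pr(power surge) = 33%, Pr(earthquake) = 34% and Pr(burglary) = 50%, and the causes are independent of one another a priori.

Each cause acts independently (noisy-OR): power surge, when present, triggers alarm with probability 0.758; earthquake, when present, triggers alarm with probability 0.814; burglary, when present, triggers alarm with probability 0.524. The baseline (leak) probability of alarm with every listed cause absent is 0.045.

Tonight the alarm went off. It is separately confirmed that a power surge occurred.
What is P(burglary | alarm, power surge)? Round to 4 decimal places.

P(burglary | alarm, power surge) ≈ 0.5250

Under noisy-OR, P(alarm | causes) = 1 − (1−0.045)·∏(1−qᵢ) over the active causes.
Numerator (weight on configurations with burglary): 0.293697 + 0.166521 = 0.460218
The normalizing constant is 0.76889*0.66*0.5 + 0.889992*0.66*0.5 + 0.957014*0.34*0.5 + 0.979538*0.34*0.5 = 0.876644
P(burglary | alarm, power surge) = 0.460218/0.876644 ≈ 0.5250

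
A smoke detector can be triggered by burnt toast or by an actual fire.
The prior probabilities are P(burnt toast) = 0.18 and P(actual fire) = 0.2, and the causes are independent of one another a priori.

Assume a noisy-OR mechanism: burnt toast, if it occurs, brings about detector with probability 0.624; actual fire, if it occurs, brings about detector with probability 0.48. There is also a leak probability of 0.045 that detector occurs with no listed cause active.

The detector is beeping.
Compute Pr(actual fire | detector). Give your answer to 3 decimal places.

Under noisy-OR, P(detector | causes) = 1 − (1−0.045)·∏(1−qᵢ) over the active causes.
Numerator (weight on configurations with actual fire): 0.082558 + 0.029278 = 0.111836
Normalizer over all consistent configurations: 0.045·0.82·0.8 + 0.5034·0.82·0.2 + 0.64092·0.18·0.8 + 0.813278·0.18·0.2 = 0.233648
Posterior = 0.111836 / 0.233648 ≈ 0.479

Pr(actual fire | detector) ≈ 0.479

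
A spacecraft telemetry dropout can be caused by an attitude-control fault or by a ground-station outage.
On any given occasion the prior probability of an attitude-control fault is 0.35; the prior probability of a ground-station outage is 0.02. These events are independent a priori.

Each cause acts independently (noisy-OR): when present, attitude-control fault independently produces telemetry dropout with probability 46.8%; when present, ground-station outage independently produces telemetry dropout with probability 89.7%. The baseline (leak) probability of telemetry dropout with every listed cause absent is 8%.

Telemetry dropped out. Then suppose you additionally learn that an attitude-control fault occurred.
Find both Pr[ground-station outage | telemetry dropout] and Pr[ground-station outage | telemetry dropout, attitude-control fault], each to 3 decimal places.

Pr[ground-station outage | telemetry dropout] ≈ 0.075; Pr[ground-station outage | telemetry dropout, attitude-control fault] ≈ 0.037

Under noisy-OR, P(telemetry dropout | causes) = 1 − (1−0.08)·∏(1−qᵢ) over the active causes.
For the numerator, keep only ground-station outage=true terms: 0.011768 + 0.006647 = 0.018415
The normalizing constant is 0.08·0.65·0.98 + 0.90524·0.65·0.02 + 0.51056·0.35·0.98 + 0.949588·0.35·0.02 = 0.244497
P(ground-station outage | telemetry dropout) = 0.018415/0.244497 ≈ 0.075

Now also conditioning on attitude-control fault=true:
By total probability over both values of ground-station outage:
  P(telemetry dropout | attitude-control fault) = 0.51056×0.98 + 0.949588×0.02
        = 0.500349 + 0.018992 = 0.519341
The terms with ground-station outage present sum to 0.018992, so
  P(ground-station outage | telemetry dropout, attitude-control fault) = 0.018992 / 0.519341 ≈ 0.037
This is intercausal reasoning (explaining away): once attitude-control fault accounts for the telemetry dropout, ground-station outage becomes less likely.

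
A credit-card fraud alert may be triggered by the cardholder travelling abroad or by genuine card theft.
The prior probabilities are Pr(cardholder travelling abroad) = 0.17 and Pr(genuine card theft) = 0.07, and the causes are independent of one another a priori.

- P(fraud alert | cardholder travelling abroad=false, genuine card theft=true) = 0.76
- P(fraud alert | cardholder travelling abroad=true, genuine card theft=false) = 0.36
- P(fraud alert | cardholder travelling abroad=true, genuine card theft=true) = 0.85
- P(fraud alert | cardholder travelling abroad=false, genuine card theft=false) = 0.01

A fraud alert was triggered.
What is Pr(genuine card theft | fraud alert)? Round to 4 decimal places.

Pr(genuine card theft | fraud alert) ≈ 0.4564

P(fraud alert) = 0.01×0.83×0.93 + 0.76×0.83×0.07 + 0.36×0.17×0.93 + 0.85×0.17×0.07 = 0.007719 + 0.044156 + 0.056916 + 0.010115 = 0.118906
The genuine card theft-present share is 0.044156 + 0.010115 = 0.054271.
P(genuine card theft | fraud alert) = 0.054271 / 0.118906 ≈ 0.4564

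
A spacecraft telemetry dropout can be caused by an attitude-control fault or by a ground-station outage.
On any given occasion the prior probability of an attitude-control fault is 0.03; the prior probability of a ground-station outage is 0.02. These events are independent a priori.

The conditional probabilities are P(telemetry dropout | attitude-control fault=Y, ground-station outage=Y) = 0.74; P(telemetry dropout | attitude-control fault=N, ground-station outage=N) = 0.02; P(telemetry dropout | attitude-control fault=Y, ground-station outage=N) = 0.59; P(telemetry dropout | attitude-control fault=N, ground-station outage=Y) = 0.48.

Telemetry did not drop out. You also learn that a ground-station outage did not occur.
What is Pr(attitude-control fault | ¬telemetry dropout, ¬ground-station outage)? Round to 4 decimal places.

Pr(attitude-control fault | ¬telemetry dropout, ¬ground-station outage) ≈ 0.0128

P(¬telemetry dropout | ¬ground-station outage) = 0.98×0.97 + 0.41×0.03 = 0.950600 + 0.012300 = 0.962900
Of this, 0.012300 comes from 0.41×0.03 (the attitude-control fault=true cases).
Hence the posterior is 0.012300/0.962900 ≈ 0.0128.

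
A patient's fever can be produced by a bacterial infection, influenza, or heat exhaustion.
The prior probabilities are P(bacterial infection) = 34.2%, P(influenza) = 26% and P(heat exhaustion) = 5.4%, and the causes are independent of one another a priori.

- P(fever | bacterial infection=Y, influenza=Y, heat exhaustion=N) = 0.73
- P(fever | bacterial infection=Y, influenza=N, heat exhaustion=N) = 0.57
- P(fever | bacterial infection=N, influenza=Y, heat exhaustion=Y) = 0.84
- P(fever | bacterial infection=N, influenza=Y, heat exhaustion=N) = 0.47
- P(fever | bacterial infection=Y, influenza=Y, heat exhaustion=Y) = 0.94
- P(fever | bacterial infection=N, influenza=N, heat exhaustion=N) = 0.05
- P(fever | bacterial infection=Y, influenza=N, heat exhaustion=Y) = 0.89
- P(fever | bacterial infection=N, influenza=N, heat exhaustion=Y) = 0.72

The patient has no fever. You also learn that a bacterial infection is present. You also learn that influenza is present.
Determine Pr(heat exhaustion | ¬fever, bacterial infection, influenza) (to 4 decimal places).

Pr(heat exhaustion | ¬fever, bacterial infection, influenza) ≈ 0.0125

P(¬fever | bacterial infection, influenza) = 0.27·0.946 + 0.06·0.054 = 0.255420 + 0.003240 = 0.258660
Of this, 0.003240 comes from 0.06·0.054 (the heat exhaustion=true cases).
So P(heat exhaustion | ¬fever, bacterial infection, influenza) = 0.003240/0.258660 ≈ 0.0125.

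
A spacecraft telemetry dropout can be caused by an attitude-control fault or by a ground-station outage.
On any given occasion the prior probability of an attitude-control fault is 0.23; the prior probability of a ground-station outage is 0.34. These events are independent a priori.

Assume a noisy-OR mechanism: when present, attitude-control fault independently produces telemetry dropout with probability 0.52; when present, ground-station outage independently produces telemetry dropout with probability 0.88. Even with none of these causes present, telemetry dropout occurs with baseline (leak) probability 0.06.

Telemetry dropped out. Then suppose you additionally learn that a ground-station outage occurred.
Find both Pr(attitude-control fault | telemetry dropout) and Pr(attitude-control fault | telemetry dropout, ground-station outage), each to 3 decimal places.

Pr(attitude-control fault | telemetry dropout) ≈ 0.374; Pr(attitude-control fault | telemetry dropout, ground-station outage) ≈ 0.242

Under noisy-OR, P(telemetry dropout | causes) = 1 − (1−0.06)·∏(1−qᵢ) over the active causes.
P(telemetry dropout) = 0.06×0.77×0.66 + 0.8872×0.77×0.34 + 0.5488×0.23×0.66 + 0.945856×0.23×0.34 = 0.030492 + 0.232269 + 0.083308 + 0.073966 = 0.420035
The attitude-control fault-present share is 0.083308 + 0.073966 = 0.157274.
So P(attitude-control fault | telemetry dropout) = 0.157274/0.420035 ≈ 0.374.

Now also conditioning on ground-station outage=true:
Numerator (weight on configurations with attitude-control fault): 0.945856×0.23 = 0.217547
The normalizing constant is 0.8872×0.77 + 0.945856×0.23 = 0.900691
P(attitude-control fault | telemetry dropout, ground-station outage) = 0.217547/0.900691 ≈ 0.242
— ground-station outage explains away the evidence for attitude-control fault.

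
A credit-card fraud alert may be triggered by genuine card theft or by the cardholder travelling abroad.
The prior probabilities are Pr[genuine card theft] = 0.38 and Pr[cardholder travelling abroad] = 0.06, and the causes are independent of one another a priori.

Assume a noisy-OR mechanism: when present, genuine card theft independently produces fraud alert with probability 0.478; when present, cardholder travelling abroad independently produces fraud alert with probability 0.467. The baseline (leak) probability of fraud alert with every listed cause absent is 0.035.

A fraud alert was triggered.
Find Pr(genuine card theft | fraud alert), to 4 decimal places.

Under noisy-OR, P(fraud alert | causes) = 1 − (1−0.035)·∏(1−qᵢ) over the active causes.
P(fraud alert) = 0.035*0.62*0.94 + 0.485655*0.62*0.06 + 0.49627*0.38*0.94 + 0.731512*0.38*0.06 = 0.020398 + 0.018066 + 0.177268 + 0.016678 = 0.232410
Restricting to configurations with genuine card theft present: 0.177268 + 0.016678 = 0.193946.
Hence the posterior is 0.193946/0.232410 ≈ 0.8345.

Pr(genuine card theft | fraud alert) ≈ 0.8345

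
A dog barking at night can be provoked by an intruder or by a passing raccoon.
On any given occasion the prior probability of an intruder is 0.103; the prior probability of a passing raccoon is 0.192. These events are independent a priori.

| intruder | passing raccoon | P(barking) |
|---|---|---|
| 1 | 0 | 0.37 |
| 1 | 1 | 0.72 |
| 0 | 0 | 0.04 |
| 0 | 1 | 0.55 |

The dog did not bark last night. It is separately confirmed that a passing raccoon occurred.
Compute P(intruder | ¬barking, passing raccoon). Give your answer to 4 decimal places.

P(intruder | ¬barking, passing raccoon) ≈ 0.0667

Weight on intruder=true, given the evidence: 0.28×0.103 = 0.028840
The normalizing constant is 0.45×0.897 + 0.28×0.103 = 0.432490
Posterior = 0.028840 / 0.432490 ≈ 0.0667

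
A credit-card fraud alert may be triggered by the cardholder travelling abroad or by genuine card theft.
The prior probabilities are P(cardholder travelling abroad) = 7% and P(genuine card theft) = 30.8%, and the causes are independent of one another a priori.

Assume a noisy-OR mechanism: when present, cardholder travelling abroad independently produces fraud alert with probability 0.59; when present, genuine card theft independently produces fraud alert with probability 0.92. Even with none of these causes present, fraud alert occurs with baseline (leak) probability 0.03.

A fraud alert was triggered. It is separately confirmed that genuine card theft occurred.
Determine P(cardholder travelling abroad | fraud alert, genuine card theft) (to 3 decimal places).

Under noisy-OR, P(fraud alert | causes) = 1 − (1−0.03)·∏(1−qᵢ) over the active causes.
Enumerate both values of cardholder travelling abroad and weight by the priors:
  P(fraud alert | genuine card theft) = 0.9224*0.93 + 0.968184*0.07
        = 0.857832 + 0.067773 = 0.925605
Configurations with cardholder travelling abroad contribute 0.067773, so
  P(cardholder travelling abroad | fraud alert, genuine card theft) = 0.067773 / 0.925605 ≈ 0.073

P(cardholder travelling abroad | fraud alert, genuine card theft) ≈ 0.073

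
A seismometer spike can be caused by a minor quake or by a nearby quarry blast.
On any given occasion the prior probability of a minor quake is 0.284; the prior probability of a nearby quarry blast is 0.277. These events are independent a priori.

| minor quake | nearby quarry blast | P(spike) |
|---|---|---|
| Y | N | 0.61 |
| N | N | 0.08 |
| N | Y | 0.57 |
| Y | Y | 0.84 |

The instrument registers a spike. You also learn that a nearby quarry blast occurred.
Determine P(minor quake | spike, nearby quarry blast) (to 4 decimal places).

Sum P(spike|·) weighted by the priors over both values of minor quake:
  P(spike | nearby quarry blast) = 0.57·0.716 + 0.84·0.284
        = 0.408120 + 0.238560 = 0.646680
Configurations with minor quake contribute 0.238560, so
  P(minor quake | spike, nearby quarry blast) = 0.238560 / 0.646680 ≈ 0.3689

P(minor quake | spike, nearby quarry blast) ≈ 0.3689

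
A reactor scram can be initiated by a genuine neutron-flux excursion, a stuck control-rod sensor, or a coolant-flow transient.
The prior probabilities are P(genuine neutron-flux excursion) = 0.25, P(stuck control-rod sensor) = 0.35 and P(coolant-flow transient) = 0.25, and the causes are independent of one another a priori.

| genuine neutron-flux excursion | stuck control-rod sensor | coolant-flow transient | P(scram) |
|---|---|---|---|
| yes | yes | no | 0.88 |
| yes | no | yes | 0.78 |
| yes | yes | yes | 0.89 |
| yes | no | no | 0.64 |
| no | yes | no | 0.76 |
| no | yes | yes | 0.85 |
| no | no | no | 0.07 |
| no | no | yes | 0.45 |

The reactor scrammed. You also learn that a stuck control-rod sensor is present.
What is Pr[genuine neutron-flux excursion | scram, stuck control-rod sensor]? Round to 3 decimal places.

Pr[genuine neutron-flux excursion | scram, stuck control-rod sensor] ≈ 0.273

Numerator (weight on configurations with genuine neutron-flux excursion): 0.165000 + 0.055625 = 0.220625
Denominator P(scram | stuck control-rod sensor): 0.76·0.75·0.75 + 0.85·0.75·0.25 + 0.88·0.25·0.75 + 0.89·0.25·0.25 = 0.807500
P(genuine neutron-flux excursion | scram, stuck control-rod sensor) = 0.220625/0.807500 ≈ 0.273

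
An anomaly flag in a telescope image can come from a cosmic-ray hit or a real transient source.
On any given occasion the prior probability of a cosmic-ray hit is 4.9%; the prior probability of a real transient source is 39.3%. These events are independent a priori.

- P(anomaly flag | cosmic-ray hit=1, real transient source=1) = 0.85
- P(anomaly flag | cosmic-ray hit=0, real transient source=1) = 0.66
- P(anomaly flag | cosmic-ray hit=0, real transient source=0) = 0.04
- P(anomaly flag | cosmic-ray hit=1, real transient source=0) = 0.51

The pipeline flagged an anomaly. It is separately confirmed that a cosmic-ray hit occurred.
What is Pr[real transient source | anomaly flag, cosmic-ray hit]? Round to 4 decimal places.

P(anomaly flag | cosmic-ray hit) = 0.51·0.607 + 0.85·0.393 = 0.309570 + 0.334050 = 0.643620
Restricting to configurations with real transient source present: 0.85·0.393 = 0.334050.
So P(real transient source | anomaly flag, cosmic-ray hit) = 0.334050/0.643620 ≈ 0.5190.

Pr[real transient source | anomaly flag, cosmic-ray hit] ≈ 0.5190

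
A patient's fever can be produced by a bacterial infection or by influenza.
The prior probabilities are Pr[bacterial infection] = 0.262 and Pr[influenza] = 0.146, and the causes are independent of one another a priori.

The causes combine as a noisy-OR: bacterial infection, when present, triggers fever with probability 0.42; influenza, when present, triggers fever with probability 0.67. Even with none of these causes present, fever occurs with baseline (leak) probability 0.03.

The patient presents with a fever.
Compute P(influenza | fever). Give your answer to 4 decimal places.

P(influenza | fever) ≈ 0.4720

Under noisy-OR, P(fever | causes) = 1 − (1−0.03)·∏(1−qᵢ) over the active causes.
Weight on influenza=true, given the evidence: 0.073258 + 0.031150 = 0.104408
Normalizer over all consistent configurations: 0.03*0.738*0.854 + 0.6799*0.738*0.146 + 0.4374*0.262*0.854 + 0.814342*0.262*0.146 = 0.221183
P(influenza | fever) = 0.104408/0.221183 ≈ 0.4720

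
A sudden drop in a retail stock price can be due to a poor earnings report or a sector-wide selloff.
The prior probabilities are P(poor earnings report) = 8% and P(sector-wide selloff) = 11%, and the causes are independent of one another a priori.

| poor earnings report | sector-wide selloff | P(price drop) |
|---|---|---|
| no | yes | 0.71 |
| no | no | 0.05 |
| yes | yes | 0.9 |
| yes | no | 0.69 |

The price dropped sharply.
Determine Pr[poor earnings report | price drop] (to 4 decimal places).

Pr[poor earnings report | price drop] ≈ 0.3359

Numerator (weight on configurations with poor earnings report): 0.049128 + 0.007920 = 0.057048
Normalizer over all consistent configurations: 0.05×0.92×0.89 + 0.71×0.92×0.11 + 0.69×0.08×0.89 + 0.9×0.08×0.11 = 0.169840
P(poor earnings report | price drop) = 0.057048/0.169840 ≈ 0.3359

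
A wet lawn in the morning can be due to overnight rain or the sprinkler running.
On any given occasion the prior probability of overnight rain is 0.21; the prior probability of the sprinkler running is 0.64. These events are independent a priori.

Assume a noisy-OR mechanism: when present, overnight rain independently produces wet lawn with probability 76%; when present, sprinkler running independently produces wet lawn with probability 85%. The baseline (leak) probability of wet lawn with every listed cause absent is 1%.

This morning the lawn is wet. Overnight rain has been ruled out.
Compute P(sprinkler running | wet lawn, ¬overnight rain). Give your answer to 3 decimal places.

P(sprinkler running | wet lawn, ¬overnight rain) ≈ 0.993

Under noisy-OR, P(wet lawn | causes) = 1 − (1−0.01)·∏(1−qᵢ) over the active causes.
Numerator (weight on configurations with sprinkler running): 0.8515×0.64 = 0.544960
Denominator P(wet lawn | ¬overnight rain): 0.01×0.36 + 0.8515×0.64 = 0.548560
P(sprinkler running | wet lawn, ¬overnight rain) = 0.544960/0.548560 ≈ 0.993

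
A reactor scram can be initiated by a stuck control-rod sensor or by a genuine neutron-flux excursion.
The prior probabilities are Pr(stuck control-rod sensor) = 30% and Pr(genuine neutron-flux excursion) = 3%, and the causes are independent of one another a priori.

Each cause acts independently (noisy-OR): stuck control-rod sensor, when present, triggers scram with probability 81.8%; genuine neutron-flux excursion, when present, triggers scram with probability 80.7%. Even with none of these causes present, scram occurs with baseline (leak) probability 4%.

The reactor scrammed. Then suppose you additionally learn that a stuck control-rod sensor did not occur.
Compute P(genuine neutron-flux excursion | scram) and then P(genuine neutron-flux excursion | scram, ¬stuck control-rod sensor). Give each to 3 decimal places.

P(genuine neutron-flux excursion | scram) ≈ 0.088; P(genuine neutron-flux excursion | scram, ¬stuck control-rod sensor) ≈ 0.386

Under noisy-OR, P(scram | causes) = 1 − (1−0.04)·∏(1−qᵢ) over the active causes.
Sum P(scram|·) weighted by the priors over the 4 (stuck control-rod sensor, genuine neutron-flux excursion) configurations:
  P(scram) = 0.04*0.7*0.97 + 0.81472*0.7*0.03 + 0.82528*0.3*0.97 + 0.966279*0.3*0.03
        = 0.027160 + 0.017109 + 0.240156 + 0.008697 = 0.293122
Configurations with genuine neutron-flux excursion contribute 0.025806, so
  P(genuine neutron-flux excursion | scram) = 0.025806 / 0.293122 ≈ 0.088

With the extra evidence:
Sum P(scram|·) weighted by the priors over both values of genuine neutron-flux excursion:
  P(scram | ¬stuck control-rod sensor) = 0.04*0.97 + 0.81472*0.03
        = 0.038800 + 0.024442 = 0.063242
Configurations with genuine neutron-flux excursion contribute 0.024442, so
  P(genuine neutron-flux excursion | scram, ¬stuck control-rod sensor) = 0.024442 / 0.063242 ≈ 0.386
With stuck control-rod sensor excluded, genuine neutron-flux excursion must carry more of the explanatory weight for the scram.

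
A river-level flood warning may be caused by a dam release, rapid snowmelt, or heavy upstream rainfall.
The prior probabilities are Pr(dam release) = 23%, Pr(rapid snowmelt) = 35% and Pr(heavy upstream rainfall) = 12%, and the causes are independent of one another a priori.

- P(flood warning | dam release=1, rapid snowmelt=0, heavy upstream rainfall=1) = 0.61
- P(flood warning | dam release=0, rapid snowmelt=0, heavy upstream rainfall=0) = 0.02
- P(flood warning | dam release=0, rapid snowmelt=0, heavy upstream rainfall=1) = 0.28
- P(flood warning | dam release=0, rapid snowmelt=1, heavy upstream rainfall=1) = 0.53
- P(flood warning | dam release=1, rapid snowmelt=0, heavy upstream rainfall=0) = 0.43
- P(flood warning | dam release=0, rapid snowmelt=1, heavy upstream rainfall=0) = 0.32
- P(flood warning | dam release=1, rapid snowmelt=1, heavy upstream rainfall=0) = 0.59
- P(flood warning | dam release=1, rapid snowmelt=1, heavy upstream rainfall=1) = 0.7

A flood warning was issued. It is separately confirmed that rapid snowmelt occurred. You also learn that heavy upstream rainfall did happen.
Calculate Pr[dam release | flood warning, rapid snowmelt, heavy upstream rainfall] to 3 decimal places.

Pr[dam release | flood warning, rapid snowmelt, heavy upstream rainfall] ≈ 0.283

By total probability over both values of dam release:
  P(flood warning | rapid snowmelt, heavy upstream rainfall) = 0.53×0.77 + 0.7×0.23
        = 0.408100 + 0.161000 = 0.569100
Configurations with dam release contribute 0.161000, so
  P(dam release | flood warning, rapid snowmelt, heavy upstream rainfall) = 0.161000 / 0.569100 ≈ 0.283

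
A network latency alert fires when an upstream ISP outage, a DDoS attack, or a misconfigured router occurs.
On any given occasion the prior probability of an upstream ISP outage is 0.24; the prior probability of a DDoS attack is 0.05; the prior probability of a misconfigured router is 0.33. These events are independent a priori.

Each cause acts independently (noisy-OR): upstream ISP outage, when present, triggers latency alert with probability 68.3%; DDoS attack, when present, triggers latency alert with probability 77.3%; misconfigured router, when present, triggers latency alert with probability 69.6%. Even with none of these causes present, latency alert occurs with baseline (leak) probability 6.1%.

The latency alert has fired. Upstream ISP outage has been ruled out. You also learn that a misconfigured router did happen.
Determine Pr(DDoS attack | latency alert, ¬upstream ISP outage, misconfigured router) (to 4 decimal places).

Pr(DDoS attack | latency alert, ¬upstream ISP outage, misconfigured router) ≈ 0.0644

Under noisy-OR, P(latency alert | causes) = 1 − (1−0.061)·∏(1−qᵢ) over the active causes.
For the numerator, keep only DDoS attack=true terms: 0.935201×0.05 = 0.046760
Denominator P(latency alert | ¬upstream ISP outage, misconfigured router): 0.714544×0.95 + 0.935201×0.05 = 0.725577
Posterior = 0.046760 / 0.725577 ≈ 0.0644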